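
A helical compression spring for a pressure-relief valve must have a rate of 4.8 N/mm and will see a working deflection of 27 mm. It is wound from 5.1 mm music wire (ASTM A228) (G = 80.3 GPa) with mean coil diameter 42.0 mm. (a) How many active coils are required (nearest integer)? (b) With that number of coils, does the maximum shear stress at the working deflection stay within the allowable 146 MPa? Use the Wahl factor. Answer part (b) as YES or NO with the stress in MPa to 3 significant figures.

N_a = Gd⁴/(8D³k) = (80.3×10³)(5.1⁴)/(8·42.0³·4.8) = 19.09 → N_a = 19
Actual rate k = Gd⁴/(8D³·19) = 4.824 N/mm
Working load F = kδ = 4.824·27 = 130.25 N
C = 42.0/5.1 = 8.2353; K_W = (4C−1)/(4C−4)+0.615/C = 1.1783
τ_max = K_W·8FD/(πd³) = 1.1783·105.01 = 123.74 MPa
τ_max ≤ 146 MPa → acceptable

(a) 19 coils; (b) YES, τ_max = 124 MPa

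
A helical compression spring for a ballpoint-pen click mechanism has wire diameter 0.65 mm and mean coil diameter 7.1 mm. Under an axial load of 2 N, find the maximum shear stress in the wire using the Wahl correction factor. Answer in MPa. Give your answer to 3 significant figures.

149 MPa

Spring index C = D/d = 7.1/0.65 = 10.9231
K_W = (4C−1)/(4C−4) + 0.615/C = 42.692/39.692 + 0.0563 = 1.1319
τ₀ = 8FD/(πd³) = 8·2·7.1/(π·0.65³) = 113.6/0.86276 = 131.67 MPa
τ_max = K·τ₀ = 1.1319 × 131.67 = 149.04 MPa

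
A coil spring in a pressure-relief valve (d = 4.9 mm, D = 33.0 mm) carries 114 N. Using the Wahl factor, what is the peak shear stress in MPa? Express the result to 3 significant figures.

99.5 MPa

Spring index C = D/d = 33.0/4.9 = 6.7347
K_W = (4C−1)/(4C−4) + 0.615/C = 25.939/22.939 + 0.0913 = 1.2221
τ₀ = 8FD/(πd³) = 8·114·33.0/(π·4.9³) = 30096/369.61 = 81.427 MPa
τ_max = K·τ₀ = 1.2221 × 81.427 = 99.513 MPa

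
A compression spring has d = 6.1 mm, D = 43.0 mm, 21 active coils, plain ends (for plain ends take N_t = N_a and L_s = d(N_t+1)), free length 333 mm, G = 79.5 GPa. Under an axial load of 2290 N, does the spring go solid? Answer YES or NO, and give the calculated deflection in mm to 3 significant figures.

k = Gd⁴/(8D³N_a) = (79.5×10³)(6.1⁴)/(8·43.0³·21) = 8.2408 N/mm
N_t = 21; L_s = 6.1·22 = 134.2 mm; δ_solid = L₀ − L_s = 333 − 134.2 = 198.8 mm
δ = F/k = 2290/8.2408 = 277.88 mm
δ ≥ δ_solid → spring goes solid

YES, δ = 278 mm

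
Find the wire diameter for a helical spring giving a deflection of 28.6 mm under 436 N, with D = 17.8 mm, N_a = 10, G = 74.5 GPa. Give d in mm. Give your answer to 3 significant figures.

Required rate k = F/δ = 436/28.6 = 15.245 N/mm
d = (8D³N_a·k / G)^(1/4) = (8·17.8³·10·15.245 / (74.5×10³))^0.25
  = (92.324)^0.25 = 3.0998 mm

3.10 mm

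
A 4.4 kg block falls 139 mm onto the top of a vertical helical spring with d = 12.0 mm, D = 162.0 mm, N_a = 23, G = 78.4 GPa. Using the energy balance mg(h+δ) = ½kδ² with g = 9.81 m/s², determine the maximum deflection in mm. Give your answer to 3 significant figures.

99.5 mm

k = Gd⁴/(8D³N_a) = (78.4×10³)(12.0⁴)/(8·162.0³·23) = 2.0782 N/mm
W = mg = 4.4 × 9.81 = 43.164 N
½kδ² − Wδ − Wh = 0 → δ = (W + √(W² + 2kWh))/k
δ = (43.164 + √(1863.1 + 24937))/2.0782 = (43.164 + 163.71)/2.0782 = 99.546 mm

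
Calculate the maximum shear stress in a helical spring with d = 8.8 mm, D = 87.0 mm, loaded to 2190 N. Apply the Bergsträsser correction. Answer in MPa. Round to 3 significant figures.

Spring index C = D/d = 87.0/8.8 = 9.8864
K_B = (4C+2)/(4C−3) = 41.545/36.545 = 1.1368
τ₀ = 8FD/(πd³) = 8·2190·87.0/(π·8.8³) = 1.52424e+06/2140.9 = 711.96 MPa
τ_max = K·τ₀ = 1.1368 × 711.96 = 809.37 MPa

809 MPa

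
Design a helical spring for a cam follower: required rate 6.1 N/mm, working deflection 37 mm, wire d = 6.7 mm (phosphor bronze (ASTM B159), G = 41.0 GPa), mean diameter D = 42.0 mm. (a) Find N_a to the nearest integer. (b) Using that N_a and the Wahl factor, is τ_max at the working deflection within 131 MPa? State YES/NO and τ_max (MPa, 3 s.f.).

N_a = Gd⁴/(8D³k) = (41.0×10³)(6.7⁴)/(8·42.0³·6.1) = 22.85 → N_a = 23
Actual rate k = Gd⁴/(8D³·23) = 6.0606 N/mm
Working load F = kδ = 6.0606·37 = 224.24 N
C = 42.0/6.7 = 6.2687; K_W = (4C−1)/(4C−4)+0.615/C = 1.2405
τ_max = K_W·8FD/(πd³) = 1.2405·79.741 = 98.916 MPa
τ_max ≤ 131 MPa → acceptable

(a) 23 coils; (b) YES, τ_max = 98.9 MPa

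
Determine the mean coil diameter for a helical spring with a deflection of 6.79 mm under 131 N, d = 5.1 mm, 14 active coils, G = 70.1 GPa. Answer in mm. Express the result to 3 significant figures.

Required rate k = F/δ = 131/6.79 = 19.293 N/mm
D = (Gd⁴/(8N_a·k))^(1/3) = (70.1×10³·5.1⁴/(8·14·19.293))^(1/3)
  = (21947.2)^(1/3) = 27.9980 mm

28.0 mm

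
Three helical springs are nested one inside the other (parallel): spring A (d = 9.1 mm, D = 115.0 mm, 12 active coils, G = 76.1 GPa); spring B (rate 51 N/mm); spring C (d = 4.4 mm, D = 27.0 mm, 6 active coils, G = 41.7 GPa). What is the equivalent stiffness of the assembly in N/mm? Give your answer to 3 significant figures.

k_A = Gd⁴/(8D³N_a) = (76.1×10³)(9.1⁴)/(8·115.0³·12) = 3.5743 N/mm
k_C = Gd⁴/(8D³N_a) = (41.7×10³)(4.4⁴)/(8·27.0³·6) = 16.543 N/mm
Parallel: k_eq = 3.5743 + 51 + 16.543 = 71.117 N/mm

71.1 N/mm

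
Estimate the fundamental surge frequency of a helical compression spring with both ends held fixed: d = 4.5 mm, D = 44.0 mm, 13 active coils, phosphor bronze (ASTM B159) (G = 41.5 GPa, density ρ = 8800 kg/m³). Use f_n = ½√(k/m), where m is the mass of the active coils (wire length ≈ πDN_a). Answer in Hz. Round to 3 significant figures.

k = Gd⁴/(8D³N_a) = (41.5×10³)(4.5⁴)/(8·44.0³·13) = 1.9209 N/mm = 1920.9 N/m
Wire length L = πDN_a = π·44.0·13 = 1797 mm
m = ρ·(πd²/4)·L = 8800 × 15.904×10⁻⁶ m² × 1.797 m = 0.2515 kg
f_n = ½√(k/m) = 0.5·√(1920.9/0.2515) = 0.5·√(7637.7) = 43.697 Hz

43.7 Hz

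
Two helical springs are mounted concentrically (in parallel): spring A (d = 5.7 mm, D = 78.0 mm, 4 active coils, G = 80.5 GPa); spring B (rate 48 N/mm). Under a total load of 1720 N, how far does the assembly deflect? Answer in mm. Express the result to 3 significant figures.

k_A = Gd⁴/(8D³N_a) = (80.5×10³)(5.7⁴)/(8·78.0³·4) = 5.5958 N/mm
Parallel: k_eq = 5.5958 + 48 = 53.596 N/mm
δ = F/k_eq = 1720/53.596 = 32.092 mm

32.1 mm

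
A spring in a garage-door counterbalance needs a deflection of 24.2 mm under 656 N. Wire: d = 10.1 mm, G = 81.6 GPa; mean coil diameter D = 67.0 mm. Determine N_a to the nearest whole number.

Required rate k = F/δ = 656/24.2 = 27.107 N/mm
N_a = Gd⁴/(8D³k) = (81.6×10³ × 10.1⁴)/(8 × 67.0³ × 27.107)
    = 8.49133e+08 / 6.52233e+07 = 13.02 → 13 coils

13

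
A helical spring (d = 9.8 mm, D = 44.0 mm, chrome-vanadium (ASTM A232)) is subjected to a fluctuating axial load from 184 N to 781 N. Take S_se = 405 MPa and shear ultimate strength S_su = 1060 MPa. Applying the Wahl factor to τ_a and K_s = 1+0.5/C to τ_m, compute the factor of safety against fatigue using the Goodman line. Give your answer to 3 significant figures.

5.59

C = D/d = 44.0/9.8 = 4.4898; K_W = (4C−1)/(4C−4)+0.615/C = 1.3519; K_s = 1+0.5/C = 1.1114
F_a = (F_max−F_min)/2 = 298.5 N; F_m = (F_max+F_min)/2 = 482.5 N
τ_a = K_W·8F_aD/(πd³) = 1.3519 × 35.535 = 48.04 MPa
τ_m = K_s·8F_mD/(πd³) = 1.1114 × 57.44 = 63.836 MPa
Goodman: 1/n_f = τ_a/S_se + τ_m/S_su = 48.04/405 + 63.836/1060 = 0.11862 + 0.06022 = 0.17884
n_f = 1/0.17884 = 5.592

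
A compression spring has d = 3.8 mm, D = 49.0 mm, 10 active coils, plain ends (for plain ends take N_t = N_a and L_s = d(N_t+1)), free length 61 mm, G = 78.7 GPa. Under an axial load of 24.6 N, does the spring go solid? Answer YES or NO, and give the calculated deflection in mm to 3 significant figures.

k = Gd⁴/(8D³N_a) = (78.7×10³)(3.8⁴)/(8·49.0³·10) = 1.7435 N/mm
N_t = 10; L_s = 3.8·11 = 41.8 mm; δ_solid = L₀ − L_s = 61 − 41.8 = 19.2 mm
δ = F/k = 24.6/1.7435 = 14.109 mm
δ < δ_solid → spring does not go solid

NO, δ = 14.1 mm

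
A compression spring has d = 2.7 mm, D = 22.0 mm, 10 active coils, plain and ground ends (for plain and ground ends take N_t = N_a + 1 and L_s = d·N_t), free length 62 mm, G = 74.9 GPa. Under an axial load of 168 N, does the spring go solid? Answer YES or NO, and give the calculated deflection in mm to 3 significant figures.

k = Gd⁴/(8D³N_a) = (74.9×10³)(2.7⁴)/(8·22.0³·10) = 4.6728 N/mm
N_t = 11; L_s = 2.7·11 = 29.7 mm; δ_solid = L₀ − L_s = 62 − 29.7 = 32.3 mm
δ = F/k = 168/4.6728 = 35.953 mm
δ ≥ δ_solid → spring goes solid

YES, δ = 36.0 mm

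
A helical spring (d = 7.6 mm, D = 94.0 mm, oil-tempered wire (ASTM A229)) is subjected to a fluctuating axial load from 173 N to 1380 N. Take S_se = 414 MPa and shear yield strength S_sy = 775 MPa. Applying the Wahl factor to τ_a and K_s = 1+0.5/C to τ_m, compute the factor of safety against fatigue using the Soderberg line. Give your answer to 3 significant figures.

0.687

C = D/d = 94.0/7.6 = 12.3684; K_W = (4C−1)/(4C−4)+0.615/C = 1.1157; K_s = 1+0.5/C = 1.0404
F_a = (F_max−F_min)/2 = 603.5 N; F_m = (F_max+F_min)/2 = 776.5 N
τ_a = K_W·8F_aD/(πd³) = 1.1157 × 329.08 = 367.16 MPa
τ_m = K_s·8F_mD/(πd³) = 1.0404 × 423.42 = 440.53 MPa
Soderberg: 1/n_f = τ_a/S_se + τ_m/S_sy = 367.16/414 + 440.53/775 = 0.88685 + 0.56843 = 1.4553
n_f = 1/1.4553 = 0.6872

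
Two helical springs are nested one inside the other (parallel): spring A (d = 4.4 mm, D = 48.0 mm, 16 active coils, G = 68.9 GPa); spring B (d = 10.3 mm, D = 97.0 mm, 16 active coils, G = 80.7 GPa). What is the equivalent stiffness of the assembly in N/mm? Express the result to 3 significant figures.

9.60 N/mm

k_A = Gd⁴/(8D³N_a) = (68.9×10³)(4.4⁴)/(8·48.0³·16) = 1.8243 N/mm
k_B = Gd⁴/(8D³N_a) = (80.7×10³)(10.3⁴)/(8·97.0³·16) = 7.7749 N/mm
Parallel: k_eq = 1.8243 + 7.7749 = 9.5992 N/mm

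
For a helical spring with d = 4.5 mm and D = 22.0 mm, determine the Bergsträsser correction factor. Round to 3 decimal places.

1.302

C = D/d = 22.0/4.5 = 4.8889
K_B = (4C+2)/(4C−3) = 21.556/16.556 = 1.3020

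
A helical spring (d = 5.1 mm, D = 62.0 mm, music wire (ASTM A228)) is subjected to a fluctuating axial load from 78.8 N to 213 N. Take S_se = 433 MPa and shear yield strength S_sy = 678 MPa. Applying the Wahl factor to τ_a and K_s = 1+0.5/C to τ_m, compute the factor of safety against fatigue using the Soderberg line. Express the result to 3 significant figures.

C = D/d = 62.0/5.1 = 12.1569; K_W = (4C−1)/(4C−4)+0.615/C = 1.1178; K_s = 1+0.5/C = 1.0411
F_a = (F_max−F_min)/2 = 67.1 N; F_m = (F_max+F_min)/2 = 145.9 N
τ_a = K_W·8F_aD/(πd³) = 1.1178 × 79.863 = 89.271 MPa
τ_m = K_s·8F_mD/(πd³) = 1.0411 × 173.65 = 180.79 MPa
Soderberg: 1/n_f = τ_a/S_se + τ_m/S_sy = 89.271/433 + 180.79/678 = 0.20617 + 0.26666 = 0.47283
n_f = 1/0.47283 = 2.115

2.11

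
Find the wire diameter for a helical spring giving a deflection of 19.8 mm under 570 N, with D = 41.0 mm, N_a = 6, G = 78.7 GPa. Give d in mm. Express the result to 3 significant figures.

Required rate k = F/δ = 570/19.8 = 28.788 N/mm
d = (8D³N_a·k / G)^(1/4) = (8·41.0³·6·28.788 / (78.7×10³))^0.25
  = (1210.1)^0.25 = 5.8980 mm

5.90 mm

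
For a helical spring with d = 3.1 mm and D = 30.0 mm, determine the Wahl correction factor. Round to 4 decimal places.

C = D/d = 30.0/3.1 = 9.6774
K_W = (4C−1)/(4C−4) + 0.615/C = 37.710/34.710 + 0.0635 = 1.1500

1.1500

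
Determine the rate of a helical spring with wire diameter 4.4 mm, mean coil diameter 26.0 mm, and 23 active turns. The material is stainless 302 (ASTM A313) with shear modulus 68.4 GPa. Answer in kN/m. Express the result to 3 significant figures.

7.93 kN/m

k = Gd⁴/(8D³N_a) = (68.4×10³ × 4.4⁴) / (8 × 26.0³ × 23)
  = 2.5637e+07 / 3.23398e+06 = 7.9274 N/mm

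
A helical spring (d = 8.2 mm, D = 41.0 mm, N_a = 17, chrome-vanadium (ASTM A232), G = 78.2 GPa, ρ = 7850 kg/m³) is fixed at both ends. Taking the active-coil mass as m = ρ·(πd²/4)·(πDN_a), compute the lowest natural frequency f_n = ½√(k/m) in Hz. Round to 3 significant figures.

102 Hz

k = Gd⁴/(8D³N_a) = (78.2×10³)(8.2⁴)/(8·41.0³·17) = 37.72 N/mm = 37720 N/m
Wire length L = πDN_a = π·41.0·17 = 2189.7 mm
m = ρ·(πd²/4)·L = 7850 × 52.81×10⁻⁶ m² × 2.1897 m = 0.90776 kg
f_n = ½√(k/m) = 0.5·√(37720/0.90776) = 0.5·√(41553) = 101.92 Hz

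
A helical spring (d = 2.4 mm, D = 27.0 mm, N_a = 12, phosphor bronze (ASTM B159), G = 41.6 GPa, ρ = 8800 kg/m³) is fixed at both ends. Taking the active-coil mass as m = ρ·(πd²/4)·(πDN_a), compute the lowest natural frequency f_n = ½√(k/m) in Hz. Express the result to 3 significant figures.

k = Gd⁴/(8D³N_a) = (41.6×10³)(2.4⁴)/(8·27.0³·12) = 0.73043 N/mm = 730.43 N/m
Wire length L = πDN_a = π·27.0·12 = 1017.9 mm
m = ρ·(πd²/4)·L = 8800 × 4.5239×10⁻⁶ m² × 1.0179 m = 0.040522 kg
f_n = ½√(k/m) = 0.5·√(730.43/0.040522) = 0.5·√(18025) = 67.129 Hz

67.1 Hz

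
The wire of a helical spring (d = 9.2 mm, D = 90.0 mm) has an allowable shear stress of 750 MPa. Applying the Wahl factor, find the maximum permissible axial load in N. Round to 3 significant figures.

2220 N

C = D/d = 90.0/9.2 = 9.7826
K_W = (4C−1)/(4C−4) + 0.615/C = 38.130/35.130 + 0.0629 = 1.1483
τ_max = K·8FD/(πd³) → F_max = τ_allow·πd³/(8DK)
F_max = 750·π·9.2³/(8·90.0·1.1483) = 1.8347e+06/826.75 = 2219.2 N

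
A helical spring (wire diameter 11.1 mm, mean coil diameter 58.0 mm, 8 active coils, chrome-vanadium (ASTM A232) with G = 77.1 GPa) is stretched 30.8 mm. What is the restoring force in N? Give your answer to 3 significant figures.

2890 N

k = Gd⁴/(8D³N_a) = (77.1×10³)(11.1⁴)/(8·58.0³·8) = 93.731 N/mm
F = k·δ = 93.731 × 30.8 = 2886.9 N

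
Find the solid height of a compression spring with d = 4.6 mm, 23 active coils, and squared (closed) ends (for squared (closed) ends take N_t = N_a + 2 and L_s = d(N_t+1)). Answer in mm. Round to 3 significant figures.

120 mm

squared (closed) ends: N_t = N_a + 2 = 23 + 2 = 25
L_s = d·(N_t+1) = 4.6 × 26 = 119.6 mm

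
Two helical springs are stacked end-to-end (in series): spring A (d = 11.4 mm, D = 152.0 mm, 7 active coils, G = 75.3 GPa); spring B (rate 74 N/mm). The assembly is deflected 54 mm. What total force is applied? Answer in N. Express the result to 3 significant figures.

k_A = Gd⁴/(8D³N_a) = (75.3×10³)(11.4⁴)/(8·152.0³·7) = 6.4669 N/mm
Series: 1/k_eq = 1/6.4669 + 1/74 = 0.16815; k_eq = 5.9472 N/mm
F = k_eq·δ = 5.9472·54 = 321.15 N

321 N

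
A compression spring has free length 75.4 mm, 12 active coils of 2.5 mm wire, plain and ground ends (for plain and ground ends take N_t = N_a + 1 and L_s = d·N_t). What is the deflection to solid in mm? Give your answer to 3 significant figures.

42.9 mm

N_t = 13; L_s = 2.5·13 = 32.5 mm
δ_solid = L₀ − L_s = 75.4 − 32.5 = 42.9 mm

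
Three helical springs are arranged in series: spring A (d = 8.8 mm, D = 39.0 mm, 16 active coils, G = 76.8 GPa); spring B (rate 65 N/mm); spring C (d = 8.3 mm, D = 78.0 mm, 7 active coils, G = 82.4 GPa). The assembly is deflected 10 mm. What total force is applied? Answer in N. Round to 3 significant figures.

100 N

k_A = Gd⁴/(8D³N_a) = (76.8×10³)(8.8⁴)/(8·39.0³·16) = 60.658 N/mm
k_C = Gd⁴/(8D³N_a) = (82.4×10³)(8.3⁴)/(8·78.0³·7) = 14.715 N/mm
Series: 1/k_eq = 1/60.658 + 1/65 + 1/14.715 = 0.099827; k_eq = 10.017 N/mm
F = k_eq·δ = 10.017·10 = 100.17 N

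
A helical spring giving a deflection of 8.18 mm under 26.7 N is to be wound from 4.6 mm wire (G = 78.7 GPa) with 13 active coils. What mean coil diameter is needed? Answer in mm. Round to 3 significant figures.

47.0 mm

Required rate k = F/δ = 26.7/8.18 = 3.2641 N/mm
D = (Gd⁴/(8N_a·k))^(1/3) = (78.7×10³·4.6⁴/(8·13·3.2641))^(1/3)
  = (103804)^(1/3) = 46.9972 mm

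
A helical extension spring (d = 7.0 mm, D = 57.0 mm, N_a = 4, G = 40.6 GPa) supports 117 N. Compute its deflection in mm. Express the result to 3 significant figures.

k = Gd⁴/(8D³N_a) = (40.6×10³)(7.0⁴)/(8·57.0³·4) = 16.449 N/mm
δ = F/k = 117 / 16.449 = 7.1128 mm

7.11 mm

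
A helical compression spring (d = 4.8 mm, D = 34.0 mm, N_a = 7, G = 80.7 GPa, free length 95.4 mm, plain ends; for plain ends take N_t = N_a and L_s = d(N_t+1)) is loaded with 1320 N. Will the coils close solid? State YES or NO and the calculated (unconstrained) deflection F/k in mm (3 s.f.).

k = Gd⁴/(8D³N_a) = (80.7×10³)(4.8⁴)/(8·34.0³·7) = 19.463 N/mm
N_t = 7; L_s = 4.8·8 = 38.4 mm; δ_solid = L₀ − L_s = 95.4 − 38.4 = 57 mm
δ = F/k = 1320/19.463 = 67.82 mm
δ ≥ δ_solid → spring goes solid

YES, δ = 67.8 mm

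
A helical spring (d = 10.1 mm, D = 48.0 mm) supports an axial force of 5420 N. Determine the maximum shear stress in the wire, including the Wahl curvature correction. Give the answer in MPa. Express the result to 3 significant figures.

Spring index C = D/d = 48.0/10.1 = 4.7525
K_W = (4C−1)/(4C−4) + 0.615/C = 18.010/15.010 + 0.1294 = 1.3293
τ₀ = 8FD/(πd³) = 8·5420·48.0/(π·10.1³) = 2.08128e+06/3236.8 = 643.01 MPa
τ_max = K·τ₀ = 1.3293 × 643.01 = 854.73 MPa

855 MPa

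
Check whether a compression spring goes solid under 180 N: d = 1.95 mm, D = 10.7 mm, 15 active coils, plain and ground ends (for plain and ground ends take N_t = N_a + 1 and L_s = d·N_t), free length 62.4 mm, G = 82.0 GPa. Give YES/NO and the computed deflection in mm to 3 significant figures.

NO, δ = 22.3 mm

k = Gd⁴/(8D³N_a) = (82.0×10³)(1.95⁴)/(8·10.7³·15) = 8.0653 N/mm
N_t = 16; L_s = 1.95·16 = 31.2 mm; δ_solid = L₀ − L_s = 62.4 − 31.2 = 31.2 mm
δ = F/k = 180/8.0653 = 22.318 mm
δ < δ_solid → spring does not go solid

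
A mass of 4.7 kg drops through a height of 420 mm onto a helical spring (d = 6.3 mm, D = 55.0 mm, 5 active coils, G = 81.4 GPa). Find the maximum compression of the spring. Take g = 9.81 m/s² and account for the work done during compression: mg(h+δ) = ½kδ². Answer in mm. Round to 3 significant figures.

k = Gd⁴/(8D³N_a) = (81.4×10³)(6.3⁴)/(8·55.0³·5) = 19.268 N/mm
W = mg = 4.7 × 9.81 = 46.107 N
½kδ² − Wδ − Wh = 0 → δ = (W + √(W² + 2kWh))/k
δ = (46.107 + √(2125.9 + 746251))/19.268 = (46.107 + 865.09)/19.268 = 47.29 mm

47.3 mm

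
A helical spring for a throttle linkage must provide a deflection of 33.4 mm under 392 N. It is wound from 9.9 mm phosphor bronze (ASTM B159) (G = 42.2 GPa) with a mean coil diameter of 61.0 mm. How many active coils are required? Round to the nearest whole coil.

Required rate k = F/δ = 392/33.4 = 11.737 N/mm
N_a = Gd⁴/(8D³k) = (42.2×10³ × 9.9⁴)/(8 × 61.0³ × 11.737)
    = 4.05372e+08 / 2.13117e+07 = 19.02 → 19 coils

19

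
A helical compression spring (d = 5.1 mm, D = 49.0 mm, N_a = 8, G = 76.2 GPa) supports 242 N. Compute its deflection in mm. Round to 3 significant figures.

35.3 mm

k = Gd⁴/(8D³N_a) = (76.2×10³)(5.1⁴)/(8·49.0³·8) = 6.8465 N/mm
δ = F/k = 242 / 6.8465 = 35.347 mm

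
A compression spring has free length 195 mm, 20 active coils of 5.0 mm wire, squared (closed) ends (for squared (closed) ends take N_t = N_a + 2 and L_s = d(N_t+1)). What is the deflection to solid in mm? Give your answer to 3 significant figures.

N_t = 22; L_s = 5.0·23 = 115 mm
δ_solid = L₀ − L_s = 195 − 115 = 80 mm

80.0 mm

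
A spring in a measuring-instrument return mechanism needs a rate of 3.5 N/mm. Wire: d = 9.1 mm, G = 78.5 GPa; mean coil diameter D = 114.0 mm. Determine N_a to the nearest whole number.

13

N_a = Gd⁴/(8D³k) = (78.5×10³ × 9.1⁴)/(8 × 114.0³ × 3.5)
    = 5.38313e+08 / 4.14832e+07 = 12.98 → 13 coils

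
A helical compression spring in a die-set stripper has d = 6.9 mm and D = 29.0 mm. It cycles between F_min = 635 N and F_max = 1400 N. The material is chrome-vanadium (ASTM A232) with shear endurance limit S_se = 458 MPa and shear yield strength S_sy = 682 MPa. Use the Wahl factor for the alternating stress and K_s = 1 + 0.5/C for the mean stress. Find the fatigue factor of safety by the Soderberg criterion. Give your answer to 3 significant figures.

C = D/d = 29.0/6.9 = 4.2029; K_W = (4C−1)/(4C−4)+0.615/C = 1.3805; K_s = 1+0.5/C = 1.1190
F_a = (F_max−F_min)/2 = 382.5 N; F_m = (F_max+F_min)/2 = 1017.5 N
τ_a = K_W·8F_aD/(πd³) = 1.3805 × 85.985 = 118.7 MPa
τ_m = K_s·8F_mD/(πd³) = 1.1190 × 228.73 = 255.94 MPa
Soderberg: 1/n_f = τ_a/S_se + τ_m/S_sy = 118.7/458 + 255.94/682 = 0.25917 + 0.37528 = 0.63446
n_f = 1/0.63446 = 1.576

1.58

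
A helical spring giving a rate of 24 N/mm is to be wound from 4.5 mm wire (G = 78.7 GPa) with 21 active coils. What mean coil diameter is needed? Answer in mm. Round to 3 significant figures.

20.0 mm

D = (Gd⁴/(8N_a·k))^(1/3) = (78.7×10³·4.5⁴/(8·21·24))^(1/3)
  = (8003.95)^(1/3) = 20.0033 mm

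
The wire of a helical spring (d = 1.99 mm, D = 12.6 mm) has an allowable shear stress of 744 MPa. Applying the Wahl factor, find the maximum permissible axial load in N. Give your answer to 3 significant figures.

C = D/d = 12.6/1.99 = 6.3317
K_W = (4C−1)/(4C−4) + 0.615/C = 24.327/21.327 + 0.0971 = 1.2378
τ_max = K·8FD/(πd³) → F_max = τ_allow·πd³/(8DK)
F_max = 744·π·1.99³/(8·12.6·1.2378) = 18420/124.77 = 147.63 N

148 N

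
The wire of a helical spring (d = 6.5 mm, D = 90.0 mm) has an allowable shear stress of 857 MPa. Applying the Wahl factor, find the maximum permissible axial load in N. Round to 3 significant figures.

C = D/d = 90.0/6.5 = 13.8462
K_W = (4C−1)/(4C−4) + 0.615/C = 54.385/51.385 + 0.0444 = 1.1028
τ_max = K·8FD/(πd³) → F_max = τ_allow·πd³/(8DK)
F_max = 857·π·6.5³/(8·90.0·1.1028) = 7.3939e+05/794.02 = 931.2 N

931 N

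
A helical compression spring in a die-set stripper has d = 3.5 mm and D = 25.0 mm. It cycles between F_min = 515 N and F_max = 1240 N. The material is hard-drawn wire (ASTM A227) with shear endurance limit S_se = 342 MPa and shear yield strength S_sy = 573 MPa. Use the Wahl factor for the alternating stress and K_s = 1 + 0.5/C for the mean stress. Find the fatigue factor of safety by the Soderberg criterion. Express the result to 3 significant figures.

0.231

C = D/d = 25.0/3.5 = 7.1429; K_W = (4C−1)/(4C−4)+0.615/C = 1.2082; K_s = 1+0.5/C = 1.0700
F_a = (F_max−F_min)/2 = 362.5 N; F_m = (F_max+F_min)/2 = 877.5 N
τ_a = K_W·8F_aD/(πd³) = 1.2082 × 538.25 = 650.31 MPa
τ_m = K_s·8F_mD/(πd³) = 1.0700 × 1302.9 = 1394.1 MPa
Soderberg: 1/n_f = τ_a/S_se + τ_m/S_sy = 650.31/342 + 1394.1/573 = 1.90149 + 2.43306 = 4.3345
n_f = 1/4.3345 = 0.2307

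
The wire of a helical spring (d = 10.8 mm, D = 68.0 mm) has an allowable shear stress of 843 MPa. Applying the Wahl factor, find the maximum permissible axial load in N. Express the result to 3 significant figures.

4950 N

C = D/d = 68.0/10.8 = 6.2963
K_W = (4C−1)/(4C−4) + 0.615/C = 24.185/21.185 + 0.0977 = 1.2393
τ_max = K·8FD/(πd³) → F_max = τ_allow·πd³/(8DK)
F_max = 843·π·10.8³/(8·68.0·1.2393) = 3.3362e+06/674.17 = 4948.6 N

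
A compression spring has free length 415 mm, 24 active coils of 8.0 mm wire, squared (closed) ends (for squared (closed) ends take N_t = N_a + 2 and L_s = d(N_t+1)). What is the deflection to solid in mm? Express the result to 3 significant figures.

N_t = 26; L_s = 8.0·27 = 216 mm
δ_solid = L₀ − L_s = 415 − 216 = 199 mm

199 mm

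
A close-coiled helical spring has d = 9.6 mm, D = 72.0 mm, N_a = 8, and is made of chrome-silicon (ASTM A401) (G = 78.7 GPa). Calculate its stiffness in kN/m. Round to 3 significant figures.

k = Gd⁴/(8D³N_a) = (78.7×10³ × 9.6⁴) / (8 × 72.0³ × 8)
  = 6.68436e+08 / 2.38879e+07 = 27.982 N/mm

28.0 kN/m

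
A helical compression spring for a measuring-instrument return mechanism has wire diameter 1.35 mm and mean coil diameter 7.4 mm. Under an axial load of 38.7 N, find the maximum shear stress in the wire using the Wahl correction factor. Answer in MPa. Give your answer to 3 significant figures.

Spring index C = D/d = 7.4/1.35 = 5.4815
K_W = (4C−1)/(4C−4) + 0.615/C = 20.926/17.926 + 0.1122 = 1.2796
τ₀ = 8FD/(πd³) = 8·38.7·7.4/(π·1.35³) = 2291.04/7.7295 = 296.4 MPa
τ_max = K·τ₀ = 1.2796 × 296.4 = 379.26 MPa

379 MPa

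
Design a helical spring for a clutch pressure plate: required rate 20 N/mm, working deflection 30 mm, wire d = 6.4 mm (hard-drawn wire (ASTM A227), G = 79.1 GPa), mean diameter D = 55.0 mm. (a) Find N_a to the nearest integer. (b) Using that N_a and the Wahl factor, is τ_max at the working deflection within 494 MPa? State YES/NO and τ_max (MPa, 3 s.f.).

N_a = Gd⁴/(8D³k) = (79.1×10³)(6.4⁴)/(8·55.0³·20) = 4.985 → N_a = 5
Actual rate k = Gd⁴/(8D³·5) = 19.941 N/mm
Working load F = kδ = 19.941·30 = 598.23 N
C = 55.0/6.4 = 8.5938; K_W = (4C−1)/(4C−4)+0.615/C = 1.1703
τ_max = K_W·8FD/(πd³) = 1.1703·319.62 = 374.06 MPa
τ_max ≤ 494 MPa → acceptable

(a) 5 coils; (b) YES, τ_max = 374 MPa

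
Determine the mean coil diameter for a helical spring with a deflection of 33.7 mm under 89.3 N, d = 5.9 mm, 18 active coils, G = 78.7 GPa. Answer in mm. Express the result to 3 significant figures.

Required rate k = F/δ = 89.3/33.7 = 2.6499 N/mm
D = (Gd⁴/(8N_a·k))^(1/3) = (78.7×10³·5.9⁴/(8·18·2.6499))^(1/3)
  = (249919)^(1/3) = 62.9892 mm

63.0 mm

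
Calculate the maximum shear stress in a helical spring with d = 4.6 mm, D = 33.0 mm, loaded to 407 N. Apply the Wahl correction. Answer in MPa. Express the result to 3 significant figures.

Spring index C = D/d = 33.0/4.6 = 7.1739
K_W = (4C−1)/(4C−4) + 0.615/C = 27.696/24.696 + 0.0857 = 1.2072
τ₀ = 8FD/(πd³) = 8·407·33.0/(π·4.6³) = 107448/305.79 = 351.38 MPa
τ_max = K·τ₀ = 1.2072 × 351.38 = 424.19 MPa

424 MPa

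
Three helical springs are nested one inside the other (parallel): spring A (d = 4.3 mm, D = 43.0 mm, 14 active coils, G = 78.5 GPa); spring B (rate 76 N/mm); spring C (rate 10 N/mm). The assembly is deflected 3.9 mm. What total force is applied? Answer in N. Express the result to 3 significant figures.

k_A = Gd⁴/(8D³N_a) = (78.5×10³)(4.3⁴)/(8·43.0³·14) = 3.0138 N/mm
Parallel: k_eq = 3.0138 + 76 + 10 = 89.014 N/mm
F = k_eq·δ = 89.014·3.9 = 347.15 N

347 N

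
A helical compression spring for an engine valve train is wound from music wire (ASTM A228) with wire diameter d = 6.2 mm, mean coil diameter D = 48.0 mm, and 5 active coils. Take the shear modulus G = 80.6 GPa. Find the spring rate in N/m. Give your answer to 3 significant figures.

26900 N/m

k = Gd⁴/(8D³N_a) = (80.6×10³ × 6.2⁴) / (8 × 48.0³ × 5)
  = 1.19097e+08 / 4.42368e+06 = 26.923 N/mm = 26923 N/m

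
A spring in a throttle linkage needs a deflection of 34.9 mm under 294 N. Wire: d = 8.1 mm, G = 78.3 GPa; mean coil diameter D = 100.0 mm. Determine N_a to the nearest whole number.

Required rate k = F/δ = 294/34.9 = 8.4241 N/mm
N_a = Gd⁴/(8D³k) = (78.3×10³ × 8.1⁴)/(8 × 100.0³ × 8.4241)
    = 3.37056e+08 / 6.73926e+07 = 5.001 → 5 coils

5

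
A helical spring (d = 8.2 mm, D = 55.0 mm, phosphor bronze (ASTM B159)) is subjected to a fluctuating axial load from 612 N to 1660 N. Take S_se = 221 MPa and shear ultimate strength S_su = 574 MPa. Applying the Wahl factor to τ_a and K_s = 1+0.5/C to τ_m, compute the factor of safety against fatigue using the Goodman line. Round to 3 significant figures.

0.783

C = D/d = 55.0/8.2 = 6.7073; K_W = (4C−1)/(4C−4)+0.615/C = 1.2231; K_s = 1+0.5/C = 1.0745
F_a = (F_max−F_min)/2 = 524 N; F_m = (F_max+F_min)/2 = 1136 N
τ_a = K_W·8F_aD/(πd³) = 1.2231 × 133.1 = 162.8 MPa
τ_m = K_s·8F_mD/(πd³) = 1.0745 × 288.56 = 310.07 MPa
Goodman: 1/n_f = τ_a/S_se + τ_m/S_su = 162.8/221 + 310.07/574 = 0.73665 + 0.54020 = 1.2768
n_f = 1/1.2768 = 0.7832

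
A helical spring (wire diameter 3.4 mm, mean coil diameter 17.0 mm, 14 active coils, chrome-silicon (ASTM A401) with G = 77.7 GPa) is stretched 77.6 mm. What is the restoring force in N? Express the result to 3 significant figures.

k = Gd⁴/(8D³N_a) = (77.7×10³)(3.4⁴)/(8·17.0³·14) = 18.87 N/mm
F = k·δ = 18.87 × 77.6 = 1464.3 N

1460 N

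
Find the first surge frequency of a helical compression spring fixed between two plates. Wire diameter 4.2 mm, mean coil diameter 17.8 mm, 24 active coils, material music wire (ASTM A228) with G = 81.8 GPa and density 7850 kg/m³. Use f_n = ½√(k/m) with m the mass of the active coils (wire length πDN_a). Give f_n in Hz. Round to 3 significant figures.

201 Hz

k = Gd⁴/(8D³N_a) = (81.8×10³)(4.2⁴)/(8·17.8³·24) = 23.507 N/mm = 23507 N/m
Wire length L = πDN_a = π·17.8·24 = 1342.1 mm
m = ρ·(πd²/4)·L = 7850 × 13.854×10⁻⁶ m² × 1.3421 m = 0.14596 kg
f_n = ½√(k/m) = 0.5·√(23507/0.14596) = 0.5·√(1.6105e+05) = 200.65 Hz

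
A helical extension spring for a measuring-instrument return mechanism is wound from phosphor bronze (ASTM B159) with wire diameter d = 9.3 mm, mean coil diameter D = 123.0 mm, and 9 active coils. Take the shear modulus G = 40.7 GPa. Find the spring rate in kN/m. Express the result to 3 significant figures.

k = Gd⁴/(8D³N_a) = (40.7×10³ × 9.3⁴) / (8 × 123.0³ × 9)
  = 3.04457e+08 / 1.33982e+08 = 2.2724 N/mm

2.27 kN/m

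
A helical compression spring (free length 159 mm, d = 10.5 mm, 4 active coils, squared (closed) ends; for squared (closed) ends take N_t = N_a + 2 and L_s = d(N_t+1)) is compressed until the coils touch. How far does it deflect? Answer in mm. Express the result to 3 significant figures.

85.5 mm

N_t = 6; L_s = 10.5·7 = 73.5 mm
δ_solid = L₀ − L_s = 159 − 73.5 = 85.5 mm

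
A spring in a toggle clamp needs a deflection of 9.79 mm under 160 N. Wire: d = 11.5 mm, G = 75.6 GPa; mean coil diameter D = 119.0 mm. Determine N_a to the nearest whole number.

Required rate k = F/δ = 160/9.79 = 16.343 N/mm
N_a = Gd⁴/(8D³k) = (75.6×10³ × 11.5⁴)/(8 × 119.0³ × 16.343)
    = 1.32225e+09 / 2.20327e+08 = 6.001 → 6 coils

6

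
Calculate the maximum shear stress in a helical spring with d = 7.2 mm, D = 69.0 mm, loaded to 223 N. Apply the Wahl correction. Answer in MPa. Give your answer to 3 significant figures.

121 MPa

Spring index C = D/d = 69.0/7.2 = 9.5833
K_W = (4C−1)/(4C−4) + 0.615/C = 37.333/34.333 + 0.0642 = 1.1516
τ₀ = 8FD/(πd³) = 8·223·69.0/(π·7.2³) = 123096/1172.6 = 104.98 MPa
τ_max = K·τ₀ = 1.1516 × 104.98 = 120.89 MPa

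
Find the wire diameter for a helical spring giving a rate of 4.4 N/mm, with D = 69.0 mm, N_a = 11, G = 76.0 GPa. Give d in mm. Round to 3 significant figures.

6.40 mm

d = (8D³N_a·k / G)^(1/4) = (8·69.0³·11·4.4 / (76.0×10³))^0.25
  = (1673.7)^0.25 = 6.3961 mm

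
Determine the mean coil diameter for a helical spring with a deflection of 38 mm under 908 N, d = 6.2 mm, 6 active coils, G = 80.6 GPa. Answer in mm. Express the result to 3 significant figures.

Required rate k = F/δ = 908/38 = 23.895 N/mm
D = (Gd⁴/(8N_a·k))^(1/3) = (80.6×10³·6.2⁴/(8·6·23.895))^(1/3)
  = (103838)^(1/3) = 47.0023 mm

47.0 mm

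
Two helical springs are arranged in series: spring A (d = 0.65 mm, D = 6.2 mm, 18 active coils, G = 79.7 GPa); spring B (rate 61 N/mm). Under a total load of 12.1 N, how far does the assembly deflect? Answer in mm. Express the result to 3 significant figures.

k_A = Gd⁴/(8D³N_a) = (79.7×10³)(0.65⁴)/(8·6.2³·18) = 0.41455 N/mm
Series: 1/k_eq = 1/0.41455 + 1/61 = 2.4287; k_eq = 0.41175 N/mm
δ = F/k_eq = 12.1/0.41175 = 29.387 mm

29.4 mm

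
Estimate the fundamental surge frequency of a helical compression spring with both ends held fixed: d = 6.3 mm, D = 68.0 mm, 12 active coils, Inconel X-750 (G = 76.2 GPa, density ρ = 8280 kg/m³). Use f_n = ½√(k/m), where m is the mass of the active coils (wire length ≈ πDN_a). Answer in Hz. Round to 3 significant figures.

38.8 Hz

k = Gd⁴/(8D³N_a) = (76.2×10³)(6.3⁴)/(8·68.0³·12) = 3.9767 N/mm = 3976.7 N/m
Wire length L = πDN_a = π·68.0·12 = 2563.5 mm
m = ρ·(πd²/4)·L = 8280 × 31.172×10⁻⁶ m² × 2.5635 m = 0.66167 kg
f_n = ½√(k/m) = 0.5·√(3976.7/0.66167) = 0.5·√(6010) = 38.762 Hz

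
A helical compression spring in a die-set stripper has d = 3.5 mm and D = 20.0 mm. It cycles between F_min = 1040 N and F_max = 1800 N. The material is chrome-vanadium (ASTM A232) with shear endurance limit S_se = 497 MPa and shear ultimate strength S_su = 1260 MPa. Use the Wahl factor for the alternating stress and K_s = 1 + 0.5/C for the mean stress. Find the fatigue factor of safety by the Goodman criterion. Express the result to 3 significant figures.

0.384

C = D/d = 20.0/3.5 = 5.7143; K_W = (4C−1)/(4C−4)+0.615/C = 1.2667; K_s = 1+0.5/C = 1.0875
F_a = (F_max−F_min)/2 = 380 N; F_m = (F_max+F_min)/2 = 1420 N
τ_a = K_W·8F_aD/(πd³) = 1.2667 × 451.39 = 571.78 MPa
τ_m = K_s·8F_mD/(πd³) = 1.0875 × 1686.8 = 1834.4 MPa
Goodman: 1/n_f = τ_a/S_se + τ_m/S_su = 571.78/497 + 1834.4/1260 = 1.15046 + 1.45584 = 2.6063
n_f = 1/2.6063 = 0.3837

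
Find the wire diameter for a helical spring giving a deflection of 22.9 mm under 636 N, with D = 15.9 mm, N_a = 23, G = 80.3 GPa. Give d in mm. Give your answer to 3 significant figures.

4.00 mm

Required rate k = F/δ = 636/22.9 = 27.773 N/mm
d = (8D³N_a·k / G)^(1/4) = (8·15.9³·23·27.773 / (80.3×10³))^0.25
  = (255.81)^0.25 = 3.9993 mm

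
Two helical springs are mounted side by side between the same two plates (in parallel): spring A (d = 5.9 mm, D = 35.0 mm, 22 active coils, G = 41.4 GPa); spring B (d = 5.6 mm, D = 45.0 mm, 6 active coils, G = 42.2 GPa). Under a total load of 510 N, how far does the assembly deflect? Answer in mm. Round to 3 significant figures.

31.6 mm

k_A = Gd⁴/(8D³N_a) = (41.4×10³)(5.9⁴)/(8·35.0³·22) = 6.648 N/mm
k_B = Gd⁴/(8D³N_a) = (42.2×10³)(5.6⁴)/(8·45.0³·6) = 9.4882 N/mm
Parallel: k_eq = 6.648 + 9.4882 = 16.136 N/mm
δ = F/k_eq = 510/16.136 = 31.606 mm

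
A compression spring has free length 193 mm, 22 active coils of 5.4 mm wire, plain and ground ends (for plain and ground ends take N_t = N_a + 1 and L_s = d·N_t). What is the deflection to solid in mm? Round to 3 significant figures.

N_t = 23; L_s = 5.4·23 = 124.2 mm
δ_solid = L₀ − L_s = 193 − 124.2 = 68.8 mm

68.8 mm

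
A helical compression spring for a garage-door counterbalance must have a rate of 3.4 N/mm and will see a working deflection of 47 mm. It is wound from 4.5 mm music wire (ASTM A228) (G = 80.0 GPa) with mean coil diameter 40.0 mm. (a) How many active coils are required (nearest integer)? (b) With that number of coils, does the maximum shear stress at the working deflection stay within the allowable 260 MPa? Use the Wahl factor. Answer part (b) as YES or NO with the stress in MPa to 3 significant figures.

(a) 19 coils; (b) YES, τ_max = 206 MPa

N_a = Gd⁴/(8D³k) = (80.0×10³)(4.5⁴)/(8·40.0³·3.4) = 18.84 → N_a = 19
Actual rate k = Gd⁴/(8D³·19) = 3.3722 N/mm
Working load F = kδ = 3.3722·47 = 158.49 N
C = 40.0/4.5 = 8.8889; K_W = (4C−1)/(4C−4)+0.615/C = 1.1643
τ_max = K_W·8FD/(πd³) = 1.1643·177.16 = 206.27 MPa
τ_max ≤ 260 MPa → acceptable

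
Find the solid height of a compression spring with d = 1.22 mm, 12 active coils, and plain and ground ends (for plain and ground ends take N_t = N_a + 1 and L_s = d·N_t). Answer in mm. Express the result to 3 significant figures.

15.9 mm

plain and ground ends: N_t = N_a + 1 = 12 + 1 = 13
L_s = d·N_t = 1.22 × 13 = 15.86 mm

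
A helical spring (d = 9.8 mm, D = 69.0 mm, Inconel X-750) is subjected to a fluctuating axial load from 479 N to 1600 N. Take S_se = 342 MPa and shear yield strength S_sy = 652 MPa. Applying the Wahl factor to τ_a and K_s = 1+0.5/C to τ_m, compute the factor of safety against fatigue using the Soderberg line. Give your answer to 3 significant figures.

1.45

C = D/d = 69.0/9.8 = 7.0408; K_W = (4C−1)/(4C−4)+0.615/C = 1.2115; K_s = 1+0.5/C = 1.0710
F_a = (F_max−F_min)/2 = 560.5 N; F_m = (F_max+F_min)/2 = 1039.5 N
τ_a = K_W·8F_aD/(πd³) = 1.2115 × 104.64 = 126.77 MPa
τ_m = K_s·8F_mD/(πd³) = 1.0710 × 194.06 = 207.84 MPa
Soderberg: 1/n_f = τ_a/S_se + τ_m/S_sy = 126.77/342 + 207.84/652 = 0.37067 + 0.31877 = 0.68944
n_f = 1/0.68944 = 1.45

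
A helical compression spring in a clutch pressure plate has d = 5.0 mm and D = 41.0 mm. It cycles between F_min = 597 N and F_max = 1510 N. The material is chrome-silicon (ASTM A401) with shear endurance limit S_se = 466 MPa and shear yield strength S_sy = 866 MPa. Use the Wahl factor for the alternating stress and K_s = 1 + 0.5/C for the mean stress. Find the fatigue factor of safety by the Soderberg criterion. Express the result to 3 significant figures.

0.490

C = D/d = 41.0/5.0 = 8.2000; K_W = (4C−1)/(4C−4)+0.615/C = 1.1792; K_s = 1+0.5/C = 1.0610
F_a = (F_max−F_min)/2 = 456.5 N; F_m = (F_max+F_min)/2 = 1053.5 N
τ_a = K_W·8F_aD/(πd³) = 1.1792 × 381.29 = 449.6 MPa
τ_m = K_s·8F_mD/(πd³) = 1.0610 × 879.93 = 933.59 MPa
Soderberg: 1/n_f = τ_a/S_se + τ_m/S_sy = 449.6/466 + 933.59/866 = 0.96481 + 1.07804 = 2.0429
n_f = 1/2.0429 = 0.4895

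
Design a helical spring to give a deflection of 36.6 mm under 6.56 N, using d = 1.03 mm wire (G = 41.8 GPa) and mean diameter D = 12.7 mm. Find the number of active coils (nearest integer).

Required rate k = F/δ = 6.56/36.6 = 0.17923 N/mm
N_a = Gd⁴/(8D³k) = (41.8×10³ × 1.03⁴)/(8 × 12.7³ × 0.17923)
    = 47046.3 / 2937.13 = 16.02 → 16 coils

16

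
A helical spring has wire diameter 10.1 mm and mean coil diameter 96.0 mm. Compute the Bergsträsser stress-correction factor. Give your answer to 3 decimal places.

1.143

C = D/d = 96.0/10.1 = 9.5050
K_B = (4C+2)/(4C−3) = 40.020/35.020 = 1.1428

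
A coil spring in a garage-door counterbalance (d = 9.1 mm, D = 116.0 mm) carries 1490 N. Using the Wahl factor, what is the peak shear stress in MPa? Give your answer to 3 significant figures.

650 MPa

Spring index C = D/d = 116.0/9.1 = 12.7473
K_W = (4C−1)/(4C−4) + 0.615/C = 49.989/46.989 + 0.0482 = 1.1121
τ₀ = 8FD/(πd³) = 8·1490·116.0/(π·9.1³) = 1.38272e+06/2367.4 = 584.06 MPa
τ_max = K·τ₀ = 1.1121 × 584.06 = 649.53 MPa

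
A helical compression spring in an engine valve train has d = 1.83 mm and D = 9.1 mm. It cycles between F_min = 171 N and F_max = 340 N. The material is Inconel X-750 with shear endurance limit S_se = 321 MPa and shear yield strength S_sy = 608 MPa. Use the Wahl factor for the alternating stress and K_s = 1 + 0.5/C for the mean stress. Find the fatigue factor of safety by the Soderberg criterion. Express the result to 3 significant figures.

C = D/d = 9.1/1.83 = 4.9727; K_W = (4C−1)/(4C−4)+0.615/C = 1.3125; K_s = 1+0.5/C = 1.1005
F_a = (F_max−F_min)/2 = 84.5 N; F_m = (F_max+F_min)/2 = 255.5 N
τ_a = K_W·8F_aD/(πd³) = 1.3125 × 319.51 = 419.35 MPa
τ_m = K_s·8F_mD/(πd³) = 1.1005 × 966.09 = 1063.2 MPa
Soderberg: 1/n_f = τ_a/S_se + τ_m/S_sy = 419.35/321 + 1063.2/608 = 1.30637 + 1.74874 = 3.0551
n_f = 1/3.0551 = 0.3273

0.327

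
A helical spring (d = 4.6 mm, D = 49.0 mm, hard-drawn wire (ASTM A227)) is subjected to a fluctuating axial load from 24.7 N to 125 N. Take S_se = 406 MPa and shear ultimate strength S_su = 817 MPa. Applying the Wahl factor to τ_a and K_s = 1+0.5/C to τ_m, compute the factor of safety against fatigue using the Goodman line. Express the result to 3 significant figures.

3.30

C = D/d = 49.0/4.6 = 10.6522; K_W = (4C−1)/(4C−4)+0.615/C = 1.1354; K_s = 1+0.5/C = 1.0469
F_a = (F_max−F_min)/2 = 50.15 N; F_m = (F_max+F_min)/2 = 74.85 N
τ_a = K_W·8F_aD/(πd³) = 1.1354 × 64.289 = 72.996 MPa
τ_m = K_s·8F_mD/(πd³) = 1.0469 × 95.952 = 100.46 MPa
Goodman: 1/n_f = τ_a/S_se + τ_m/S_su = 72.996/406 + 100.46/817 = 0.17979 + 0.12296 = 0.30275
n_f = 1/0.30275 = 3.303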